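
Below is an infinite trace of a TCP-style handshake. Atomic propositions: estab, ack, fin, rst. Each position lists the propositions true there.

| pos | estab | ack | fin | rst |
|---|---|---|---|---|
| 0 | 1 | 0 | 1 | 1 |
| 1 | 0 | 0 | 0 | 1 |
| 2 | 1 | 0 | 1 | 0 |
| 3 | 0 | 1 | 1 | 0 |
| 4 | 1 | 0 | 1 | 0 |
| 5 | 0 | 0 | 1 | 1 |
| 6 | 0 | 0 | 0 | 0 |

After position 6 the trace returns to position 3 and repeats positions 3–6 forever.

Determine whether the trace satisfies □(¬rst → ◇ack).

Holds

¬rst → ◇ack holds at every position 0..6, and those are all positions ever visited, so □(¬rst → ◇ack) holds.
Positions where ¬rst holds: 2, 3, 4, 6.
Check ◇ack at each: 2→ok, 3→ok, 4→ok, 6→ok.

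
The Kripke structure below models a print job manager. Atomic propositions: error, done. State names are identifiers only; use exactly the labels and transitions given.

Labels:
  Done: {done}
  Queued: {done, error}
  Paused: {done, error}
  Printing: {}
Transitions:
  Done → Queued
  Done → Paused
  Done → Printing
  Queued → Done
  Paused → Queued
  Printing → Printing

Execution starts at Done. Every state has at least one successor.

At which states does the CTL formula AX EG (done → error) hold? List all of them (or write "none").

States satisfying EG (done → error): {Printing}.
States satisfying AX EG (done → error): {Printing}.

{Printing}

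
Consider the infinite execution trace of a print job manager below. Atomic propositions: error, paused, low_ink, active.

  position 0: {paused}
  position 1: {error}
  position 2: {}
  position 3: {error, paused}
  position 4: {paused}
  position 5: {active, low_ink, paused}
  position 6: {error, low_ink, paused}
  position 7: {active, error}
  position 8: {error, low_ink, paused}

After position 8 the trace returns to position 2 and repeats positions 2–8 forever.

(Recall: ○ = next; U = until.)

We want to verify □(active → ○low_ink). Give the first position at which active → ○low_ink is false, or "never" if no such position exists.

never

active → ○low_ink holds at every position 0..8, and those are all the positions the trace ever visits, so the invariant □(active → ○low_ink) is never violated.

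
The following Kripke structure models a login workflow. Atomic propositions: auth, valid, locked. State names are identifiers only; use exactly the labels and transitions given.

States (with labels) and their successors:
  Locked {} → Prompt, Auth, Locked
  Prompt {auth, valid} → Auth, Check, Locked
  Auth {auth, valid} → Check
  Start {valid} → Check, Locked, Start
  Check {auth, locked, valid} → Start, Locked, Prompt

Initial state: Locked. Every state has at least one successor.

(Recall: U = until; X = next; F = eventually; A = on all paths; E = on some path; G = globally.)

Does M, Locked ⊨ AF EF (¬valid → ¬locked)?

States satisfying EF (¬valid → ¬locked): {Locked, Prompt, Auth, Start, Check}.
States satisfying AF EF (¬valid → ¬locked): {Locked, Prompt, Auth, Start, Check}.
Locked ∈ Sat(AF EF (¬valid → ¬locked)).

Yes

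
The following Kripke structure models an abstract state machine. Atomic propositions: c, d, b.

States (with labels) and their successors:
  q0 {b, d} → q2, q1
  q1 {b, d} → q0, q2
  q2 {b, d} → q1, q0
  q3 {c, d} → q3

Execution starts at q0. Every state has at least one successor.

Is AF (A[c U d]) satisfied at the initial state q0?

Holds

States satisfying A[c U d]: {q0, q1, q2, q3}.
States satisfying AF (A[c U d]): {q0, q1, q2, q3}.
q0 ∈ Sat(AF (A[c U d])).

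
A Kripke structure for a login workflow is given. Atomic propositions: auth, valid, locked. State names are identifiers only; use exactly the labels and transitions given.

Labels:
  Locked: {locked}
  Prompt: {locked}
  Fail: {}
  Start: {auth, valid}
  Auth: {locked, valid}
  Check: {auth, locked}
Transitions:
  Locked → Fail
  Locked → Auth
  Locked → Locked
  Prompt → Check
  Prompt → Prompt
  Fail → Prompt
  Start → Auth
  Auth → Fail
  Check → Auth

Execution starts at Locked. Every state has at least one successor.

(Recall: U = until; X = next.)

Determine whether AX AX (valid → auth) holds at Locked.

States satisfying AX (valid → auth): {Prompt, Fail, Auth}.
States satisfying AX AX (valid → auth): {Fail, Start, Auth, Check}.
Locked ∉ Sat(AX AX (valid → auth)).

Does not hold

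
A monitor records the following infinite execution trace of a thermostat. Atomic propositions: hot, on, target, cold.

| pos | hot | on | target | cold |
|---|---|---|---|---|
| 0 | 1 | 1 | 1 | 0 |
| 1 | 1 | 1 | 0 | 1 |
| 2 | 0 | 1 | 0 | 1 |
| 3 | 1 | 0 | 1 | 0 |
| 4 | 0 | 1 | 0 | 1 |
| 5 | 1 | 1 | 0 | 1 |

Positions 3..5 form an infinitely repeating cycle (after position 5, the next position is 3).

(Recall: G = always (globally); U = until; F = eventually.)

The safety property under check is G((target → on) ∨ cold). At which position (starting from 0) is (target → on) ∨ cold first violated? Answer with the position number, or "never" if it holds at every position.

Check (target → on) ∨ cold at each position in order: 0 ✓, 1 ✓, 2 ✓.
At position 3 the labels are {hot, target}, so (target → on) ∨ cold is false there. This is the first violation.

3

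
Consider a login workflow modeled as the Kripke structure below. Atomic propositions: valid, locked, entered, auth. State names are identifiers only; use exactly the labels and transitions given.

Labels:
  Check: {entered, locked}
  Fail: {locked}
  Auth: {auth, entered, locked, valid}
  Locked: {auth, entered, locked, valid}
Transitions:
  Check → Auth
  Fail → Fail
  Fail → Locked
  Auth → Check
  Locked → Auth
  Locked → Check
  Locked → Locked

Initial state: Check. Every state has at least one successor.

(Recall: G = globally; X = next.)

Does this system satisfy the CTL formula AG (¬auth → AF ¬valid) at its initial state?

States satisfying ¬auth → AF ¬valid: {Check, Fail, Auth, Locked}.
States satisfying AG (¬auth → AF ¬valid): {Check, Fail, Auth, Locked}.
Every state reachable from Check satisfies ¬auth → AF ¬valid.
Check ∈ Sat(AG (¬auth → AF ¬valid)).

Yes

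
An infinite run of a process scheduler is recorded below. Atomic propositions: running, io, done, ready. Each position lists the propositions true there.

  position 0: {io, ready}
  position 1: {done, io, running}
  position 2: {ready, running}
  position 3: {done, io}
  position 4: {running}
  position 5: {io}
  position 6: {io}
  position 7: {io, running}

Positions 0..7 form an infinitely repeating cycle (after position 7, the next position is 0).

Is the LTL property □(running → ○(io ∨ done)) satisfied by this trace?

Does not hold

running → ○(io ∨ done) must hold at every position from 0 onward. It fails at position 1, so □(running → ○(io ∨ done)) is false.
Positions where running holds: 1, 2, 4, 7.
Check ○(io ∨ done) at each: 1→fails, 2→ok, 4→ok, 7→ok.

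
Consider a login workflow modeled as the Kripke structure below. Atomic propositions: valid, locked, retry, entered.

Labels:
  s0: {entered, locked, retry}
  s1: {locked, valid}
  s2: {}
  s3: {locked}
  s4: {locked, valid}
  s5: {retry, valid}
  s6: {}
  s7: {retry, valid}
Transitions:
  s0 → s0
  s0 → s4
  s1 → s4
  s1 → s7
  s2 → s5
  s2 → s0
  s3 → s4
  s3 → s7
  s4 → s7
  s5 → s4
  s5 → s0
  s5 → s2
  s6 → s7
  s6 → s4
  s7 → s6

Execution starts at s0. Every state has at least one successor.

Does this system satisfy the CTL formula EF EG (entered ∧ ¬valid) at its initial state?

Holds

States satisfying EG (entered ∧ ¬valid): {s0}.
States satisfying EF EG (entered ∧ ¬valid): {s0, s2, s5}.
Some path from s0 reaches a state where EG (entered ∧ ¬valid) holds.
s0 ∈ Sat(EF EG (entered ∧ ¬valid)).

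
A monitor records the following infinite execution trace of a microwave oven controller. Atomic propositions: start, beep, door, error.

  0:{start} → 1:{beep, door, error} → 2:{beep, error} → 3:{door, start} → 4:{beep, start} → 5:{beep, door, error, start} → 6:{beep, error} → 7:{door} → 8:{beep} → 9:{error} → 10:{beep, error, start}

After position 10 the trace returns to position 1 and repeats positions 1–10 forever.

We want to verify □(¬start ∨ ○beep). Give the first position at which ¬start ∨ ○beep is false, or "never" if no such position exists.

never

¬start ∨ ○beep holds at every position 0..10, and those are all the positions the trace ever visits, so the invariant □(¬start ∨ ○beep) is never violated.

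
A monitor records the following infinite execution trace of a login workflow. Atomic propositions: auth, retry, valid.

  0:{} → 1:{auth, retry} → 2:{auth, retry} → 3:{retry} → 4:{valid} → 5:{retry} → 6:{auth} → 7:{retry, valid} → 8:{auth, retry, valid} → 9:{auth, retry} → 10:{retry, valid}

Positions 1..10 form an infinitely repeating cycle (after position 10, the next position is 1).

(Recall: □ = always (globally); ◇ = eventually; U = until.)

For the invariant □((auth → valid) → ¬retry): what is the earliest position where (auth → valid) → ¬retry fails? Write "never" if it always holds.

Check (auth → valid) → ¬retry at each position in order: 0 ✓, 1 ✓, 2 ✓.
At position 3 the labels are {retry}, so (auth → valid) → ¬retry is false there. This is the first violation.

3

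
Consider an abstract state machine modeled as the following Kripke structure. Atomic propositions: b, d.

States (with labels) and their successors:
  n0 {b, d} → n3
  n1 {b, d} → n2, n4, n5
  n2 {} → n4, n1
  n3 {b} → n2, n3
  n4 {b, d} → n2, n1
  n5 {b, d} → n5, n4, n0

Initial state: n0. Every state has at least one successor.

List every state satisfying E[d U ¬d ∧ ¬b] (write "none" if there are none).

States satisfying d: {n0, n1, n4, n5}.
States satisfying ¬d ∧ ¬b: {n2}.
States satisfying E[d U ¬d ∧ ¬b]: {n1, n2, n4, n5}.

{n1, n2, n4, n5}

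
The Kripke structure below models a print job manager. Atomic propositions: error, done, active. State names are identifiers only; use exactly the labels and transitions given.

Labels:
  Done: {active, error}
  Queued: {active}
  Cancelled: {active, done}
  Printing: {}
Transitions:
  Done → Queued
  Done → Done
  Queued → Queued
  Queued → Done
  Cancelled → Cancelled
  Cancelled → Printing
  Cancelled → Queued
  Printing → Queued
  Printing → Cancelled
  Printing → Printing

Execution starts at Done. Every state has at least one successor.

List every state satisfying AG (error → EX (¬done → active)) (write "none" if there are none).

{Done, Queued, Cancelled, Printing}

States satisfying error → EX (¬done → active): {Done, Queued, Cancelled, Printing}.
States satisfying AG (error → EX (¬done → active)): {Done, Queued, Cancelled, Printing}.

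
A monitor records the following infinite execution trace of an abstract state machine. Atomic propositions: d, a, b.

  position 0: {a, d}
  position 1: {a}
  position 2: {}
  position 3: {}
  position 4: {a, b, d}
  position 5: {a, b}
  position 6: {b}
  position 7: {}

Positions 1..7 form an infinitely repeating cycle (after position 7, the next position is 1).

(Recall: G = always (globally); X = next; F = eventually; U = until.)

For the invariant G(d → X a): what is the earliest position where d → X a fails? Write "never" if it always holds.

never

d → X a holds at every position 0..7, and those are all the positions the trace ever visits, so the invariant G(d → X a) is never violated.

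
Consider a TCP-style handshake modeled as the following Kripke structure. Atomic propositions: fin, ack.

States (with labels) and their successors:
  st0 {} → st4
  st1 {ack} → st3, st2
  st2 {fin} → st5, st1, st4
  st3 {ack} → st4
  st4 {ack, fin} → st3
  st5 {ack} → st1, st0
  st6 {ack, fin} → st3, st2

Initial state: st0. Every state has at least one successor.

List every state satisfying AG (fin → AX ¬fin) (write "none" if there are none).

{st0, st3, st4}

States satisfying fin → AX ¬fin: {st0, st1, st3, st4, st5}.
States satisfying AG (fin → AX ¬fin): {st0, st3, st4}.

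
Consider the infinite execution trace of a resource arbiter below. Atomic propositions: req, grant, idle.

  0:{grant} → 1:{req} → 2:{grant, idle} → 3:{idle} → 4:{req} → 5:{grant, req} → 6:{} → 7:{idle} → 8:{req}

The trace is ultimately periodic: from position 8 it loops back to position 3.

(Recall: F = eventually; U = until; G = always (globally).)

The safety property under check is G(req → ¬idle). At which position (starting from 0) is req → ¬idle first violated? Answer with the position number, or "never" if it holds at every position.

req → ¬idle holds at every position 0..8, and those are all the positions the trace ever visits, so the invariant G(req → ¬idle) is never violated.

never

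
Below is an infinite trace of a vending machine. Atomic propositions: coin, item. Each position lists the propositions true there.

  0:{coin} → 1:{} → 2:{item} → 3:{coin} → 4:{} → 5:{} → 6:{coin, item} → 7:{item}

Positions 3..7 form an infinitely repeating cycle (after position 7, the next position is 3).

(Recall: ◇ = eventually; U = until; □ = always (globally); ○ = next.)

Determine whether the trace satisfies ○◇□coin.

Violated

The position after 0 is 1; ◇□coin is false there.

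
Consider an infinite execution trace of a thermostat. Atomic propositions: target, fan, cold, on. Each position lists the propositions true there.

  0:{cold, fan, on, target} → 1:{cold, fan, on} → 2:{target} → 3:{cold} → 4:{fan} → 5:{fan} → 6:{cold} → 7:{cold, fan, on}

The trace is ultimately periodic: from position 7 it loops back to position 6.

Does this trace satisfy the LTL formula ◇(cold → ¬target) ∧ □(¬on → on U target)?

Violated

cold → ¬target holds at position 1, which is reachable from 0, so ◇(cold → ¬target) holds.
¬on → on U target must hold at every position from 0 onward. It fails at position 3, so □(¬on → on U target) is false.
Positions where ¬on holds: 2, 3, 4, 5, 6.
Check on U target at each: 2→ok, 3→fails, 4→fails, 5→fails, 6→fails.
At position 0: ◇(cold → ¬target) is true; □(¬on → on U target) is false; so ◇(cold → ¬target) ∧ □(¬on → on U target) is false.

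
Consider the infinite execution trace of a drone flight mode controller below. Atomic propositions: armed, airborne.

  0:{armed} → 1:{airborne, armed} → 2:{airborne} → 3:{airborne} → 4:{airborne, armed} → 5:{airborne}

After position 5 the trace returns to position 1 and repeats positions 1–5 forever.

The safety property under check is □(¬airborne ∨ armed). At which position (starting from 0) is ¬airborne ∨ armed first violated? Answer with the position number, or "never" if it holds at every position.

2

Check ¬airborne ∨ armed at each position in order: 0 ✓, 1 ✓.
At position 2 the labels are {airborne}, so ¬airborne ∨ armed is false there. This is the first violation.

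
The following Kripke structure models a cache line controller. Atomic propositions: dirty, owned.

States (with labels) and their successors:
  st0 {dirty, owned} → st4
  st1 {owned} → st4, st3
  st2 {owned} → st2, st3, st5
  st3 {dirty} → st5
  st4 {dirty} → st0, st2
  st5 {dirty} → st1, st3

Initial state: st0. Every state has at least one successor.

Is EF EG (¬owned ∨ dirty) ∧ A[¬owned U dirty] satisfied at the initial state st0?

Yes

States satisfying EG (¬owned ∨ dirty): {st0, st3, st4, st5}.
States satisfying EF EG (¬owned ∨ dirty): {st0, st1, st2, st3, st4, st5}.
States satisfying ¬owned: {st3, st4, st5}.
States satisfying dirty: {st0, st3, st4, st5}.
States satisfying A[¬owned U dirty]: {st0, st3, st4, st5}.
States satisfying EF EG (¬owned ∨ dirty) ∧ A[¬owned U dirty]: {st0, st3, st4, st5}.
st0 ∈ Sat(EF EG (¬owned ∨ dirty) ∧ A[¬owned U dirty]).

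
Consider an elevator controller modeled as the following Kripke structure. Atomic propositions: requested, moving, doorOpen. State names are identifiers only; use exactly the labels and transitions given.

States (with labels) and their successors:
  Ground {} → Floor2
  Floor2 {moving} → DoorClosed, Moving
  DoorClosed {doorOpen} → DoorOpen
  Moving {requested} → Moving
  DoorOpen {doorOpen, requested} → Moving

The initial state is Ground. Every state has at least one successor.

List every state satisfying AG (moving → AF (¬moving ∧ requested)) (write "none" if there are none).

{Ground, Floor2, DoorClosed, Moving, DoorOpen}

States satisfying moving → AF (¬moving ∧ requested): {Ground, Floor2, DoorClosed, Moving, DoorOpen}.
States satisfying AG (moving → AF (¬moving ∧ requested)): {Ground, Floor2, DoorClosed, Moving, DoorOpen}.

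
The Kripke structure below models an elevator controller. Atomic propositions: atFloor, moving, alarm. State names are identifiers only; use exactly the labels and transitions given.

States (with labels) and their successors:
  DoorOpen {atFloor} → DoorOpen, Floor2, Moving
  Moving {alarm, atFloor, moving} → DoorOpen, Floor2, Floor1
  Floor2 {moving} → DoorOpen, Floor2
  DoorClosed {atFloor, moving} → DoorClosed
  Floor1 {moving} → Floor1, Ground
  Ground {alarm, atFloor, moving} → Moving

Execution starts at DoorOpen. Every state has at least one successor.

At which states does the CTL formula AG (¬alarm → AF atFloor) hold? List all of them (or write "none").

States satisfying ¬alarm → AF atFloor: {DoorOpen, Moving, DoorClosed, Ground}.
States satisfying AG (¬alarm → AF atFloor): {DoorClosed}.

{DoorClosed}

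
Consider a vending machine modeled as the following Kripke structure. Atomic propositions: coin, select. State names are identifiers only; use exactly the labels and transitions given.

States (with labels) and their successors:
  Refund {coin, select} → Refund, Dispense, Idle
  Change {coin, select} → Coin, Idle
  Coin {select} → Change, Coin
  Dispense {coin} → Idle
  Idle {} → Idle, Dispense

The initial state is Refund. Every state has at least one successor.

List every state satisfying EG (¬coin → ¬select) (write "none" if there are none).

States satisfying ¬coin → ¬select: {Refund, Change, Dispense, Idle}.
States satisfying EG (¬coin → ¬select): {Refund, Change, Dispense, Idle}.

{Refund, Change, Dispense, Idle}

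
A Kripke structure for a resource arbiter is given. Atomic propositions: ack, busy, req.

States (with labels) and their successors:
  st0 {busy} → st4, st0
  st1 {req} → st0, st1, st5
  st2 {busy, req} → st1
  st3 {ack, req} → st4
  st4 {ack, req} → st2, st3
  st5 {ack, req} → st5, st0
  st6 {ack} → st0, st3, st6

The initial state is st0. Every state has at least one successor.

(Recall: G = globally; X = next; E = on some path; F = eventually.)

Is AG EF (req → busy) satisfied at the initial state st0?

States satisfying EF (req → busy): {st0, st1, st2, st3, st4, st5, st6}.
States satisfying AG EF (req → busy): {st0, st1, st2, st3, st4, st5, st6}.
Every state reachable from st0 satisfies EF (req → busy).
st0 ∈ Sat(AG EF (req → busy)).

Satisfied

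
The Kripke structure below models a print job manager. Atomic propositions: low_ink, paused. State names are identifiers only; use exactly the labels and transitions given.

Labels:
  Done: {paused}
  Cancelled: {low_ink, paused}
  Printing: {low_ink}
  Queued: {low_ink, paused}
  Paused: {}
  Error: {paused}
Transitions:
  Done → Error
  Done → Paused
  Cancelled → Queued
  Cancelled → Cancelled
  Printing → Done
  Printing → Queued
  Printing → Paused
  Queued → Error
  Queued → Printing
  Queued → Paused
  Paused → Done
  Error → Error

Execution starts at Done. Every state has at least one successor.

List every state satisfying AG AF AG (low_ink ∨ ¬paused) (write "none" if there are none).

States satisfying AF AG (low_ink ∨ ¬paused): ∅.
States satisfying AG AF AG (low_ink ∨ ¬paused): ∅.

none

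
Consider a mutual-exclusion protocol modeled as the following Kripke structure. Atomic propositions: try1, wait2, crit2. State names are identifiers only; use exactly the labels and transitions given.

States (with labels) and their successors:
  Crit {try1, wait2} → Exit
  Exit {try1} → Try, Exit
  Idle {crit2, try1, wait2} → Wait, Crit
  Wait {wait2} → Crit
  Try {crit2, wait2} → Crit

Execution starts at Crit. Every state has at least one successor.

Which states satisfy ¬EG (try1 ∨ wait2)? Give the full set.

none

States satisfying try1 ∨ wait2: {Crit, Exit, Idle, Wait, Try}.
States satisfying EG (try1 ∨ wait2): {Crit, Exit, Idle, Wait, Try}.
States satisfying ¬EG (try1 ∨ wait2): ∅.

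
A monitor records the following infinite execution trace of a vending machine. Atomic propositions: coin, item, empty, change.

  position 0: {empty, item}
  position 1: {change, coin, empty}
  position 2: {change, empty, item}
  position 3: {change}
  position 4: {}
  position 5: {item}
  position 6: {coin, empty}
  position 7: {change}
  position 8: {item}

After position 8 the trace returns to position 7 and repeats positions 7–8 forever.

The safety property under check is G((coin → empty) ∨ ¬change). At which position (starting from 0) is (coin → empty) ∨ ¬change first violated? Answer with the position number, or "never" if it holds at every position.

(coin → empty) ∨ ¬change holds at every position 0..8, and those are all the positions the trace ever visits, so the invariant G((coin → empty) ∨ ¬change) is never violated.

never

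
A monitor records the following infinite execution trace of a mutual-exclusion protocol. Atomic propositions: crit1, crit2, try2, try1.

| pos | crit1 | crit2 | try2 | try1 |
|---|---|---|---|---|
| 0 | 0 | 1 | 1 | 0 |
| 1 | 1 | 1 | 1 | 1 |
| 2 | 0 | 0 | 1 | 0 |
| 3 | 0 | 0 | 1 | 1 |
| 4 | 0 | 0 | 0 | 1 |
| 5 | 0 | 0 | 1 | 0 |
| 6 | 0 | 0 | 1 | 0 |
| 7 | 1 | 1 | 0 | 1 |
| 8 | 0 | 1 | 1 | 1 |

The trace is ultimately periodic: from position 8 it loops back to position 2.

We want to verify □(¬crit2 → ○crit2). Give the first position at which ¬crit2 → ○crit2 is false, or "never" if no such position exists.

Check ¬crit2 → ○crit2 at each position in order: 0 ✓, 1 ✓.
At position 2 the labels are {try2} and the next position 3 has {try1, try2}, so ¬crit2 → ○crit2 is false there. This is the first violation.

2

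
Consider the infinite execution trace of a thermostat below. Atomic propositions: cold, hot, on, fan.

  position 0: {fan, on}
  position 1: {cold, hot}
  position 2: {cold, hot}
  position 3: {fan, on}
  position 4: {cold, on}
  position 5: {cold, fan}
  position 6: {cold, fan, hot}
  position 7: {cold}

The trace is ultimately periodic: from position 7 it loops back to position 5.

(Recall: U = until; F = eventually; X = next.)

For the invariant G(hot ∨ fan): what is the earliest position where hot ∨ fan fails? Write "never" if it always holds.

4

Check hot ∨ fan at each position in order: 0 ✓, 1 ✓, 2 ✓, 3 ✓.
At position 4 the labels are {cold, on}, so hot ∨ fan is false there. This is the first violation.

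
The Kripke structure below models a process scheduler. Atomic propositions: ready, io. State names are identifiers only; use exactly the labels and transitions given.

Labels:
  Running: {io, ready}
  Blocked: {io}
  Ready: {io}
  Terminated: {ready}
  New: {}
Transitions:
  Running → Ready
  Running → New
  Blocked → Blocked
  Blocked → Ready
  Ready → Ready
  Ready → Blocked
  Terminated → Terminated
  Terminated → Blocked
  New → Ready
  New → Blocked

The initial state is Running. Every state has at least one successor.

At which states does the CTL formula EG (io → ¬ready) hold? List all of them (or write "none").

States satisfying io → ¬ready: {Blocked, Ready, Terminated, New}.
States satisfying EG (io → ¬ready): {Blocked, Ready, Terminated, New}.

{Blocked, Ready, Terminated, New}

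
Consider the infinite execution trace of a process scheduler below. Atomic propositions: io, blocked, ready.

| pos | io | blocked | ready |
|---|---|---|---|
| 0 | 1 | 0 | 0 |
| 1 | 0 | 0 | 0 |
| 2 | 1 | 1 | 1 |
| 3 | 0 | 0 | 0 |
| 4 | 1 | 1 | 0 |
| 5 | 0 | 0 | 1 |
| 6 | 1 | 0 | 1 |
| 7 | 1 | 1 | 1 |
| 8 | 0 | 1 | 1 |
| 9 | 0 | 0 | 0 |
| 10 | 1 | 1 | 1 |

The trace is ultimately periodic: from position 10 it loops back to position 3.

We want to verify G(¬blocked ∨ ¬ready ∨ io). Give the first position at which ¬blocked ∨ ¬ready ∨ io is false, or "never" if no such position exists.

8

Check ¬blocked ∨ ¬ready ∨ io at each position in order: 0 ✓, 1 ✓, 2 ✓, 3 ✓, 4 ✓, 5 ✓, 6 ✓, 7 ✓.
At position 8 the labels are {blocked, ready}, so ¬blocked ∨ ¬ready ∨ io is false there. This is the first violation.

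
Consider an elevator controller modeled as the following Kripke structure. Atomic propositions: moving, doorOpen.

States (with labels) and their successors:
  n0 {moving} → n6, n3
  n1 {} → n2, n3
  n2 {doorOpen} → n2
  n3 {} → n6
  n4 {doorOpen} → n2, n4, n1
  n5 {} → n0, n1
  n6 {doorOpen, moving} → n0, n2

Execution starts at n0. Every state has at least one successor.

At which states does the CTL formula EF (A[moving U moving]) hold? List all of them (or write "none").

{n0, n1, n3, n4, n5, n6}

States satisfying A[moving U moving]: {n0, n6}.
States satisfying EF (A[moving U moving]): {n0, n1, n3, n4, n5, n6}.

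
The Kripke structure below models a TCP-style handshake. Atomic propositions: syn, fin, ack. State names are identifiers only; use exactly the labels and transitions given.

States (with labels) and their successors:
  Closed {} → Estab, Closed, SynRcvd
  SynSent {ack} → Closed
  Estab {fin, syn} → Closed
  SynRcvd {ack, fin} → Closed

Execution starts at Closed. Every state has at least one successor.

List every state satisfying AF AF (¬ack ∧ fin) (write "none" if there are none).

States satisfying AF (¬ack ∧ fin): {Estab}.
States satisfying AF AF (¬ack ∧ fin): {Estab}.

{Estab}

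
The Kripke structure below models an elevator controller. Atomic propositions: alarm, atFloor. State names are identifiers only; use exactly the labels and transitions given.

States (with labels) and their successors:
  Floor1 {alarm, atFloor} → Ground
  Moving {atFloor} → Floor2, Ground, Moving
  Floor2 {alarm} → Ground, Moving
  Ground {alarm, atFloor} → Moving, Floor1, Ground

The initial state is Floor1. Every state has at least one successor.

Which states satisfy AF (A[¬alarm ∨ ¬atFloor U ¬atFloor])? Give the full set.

{Floor2}

States satisfying A[¬alarm ∨ ¬atFloor U ¬atFloor]: {Floor2}.
States satisfying AF (A[¬alarm ∨ ¬atFloor U ¬atFloor]): {Floor2}.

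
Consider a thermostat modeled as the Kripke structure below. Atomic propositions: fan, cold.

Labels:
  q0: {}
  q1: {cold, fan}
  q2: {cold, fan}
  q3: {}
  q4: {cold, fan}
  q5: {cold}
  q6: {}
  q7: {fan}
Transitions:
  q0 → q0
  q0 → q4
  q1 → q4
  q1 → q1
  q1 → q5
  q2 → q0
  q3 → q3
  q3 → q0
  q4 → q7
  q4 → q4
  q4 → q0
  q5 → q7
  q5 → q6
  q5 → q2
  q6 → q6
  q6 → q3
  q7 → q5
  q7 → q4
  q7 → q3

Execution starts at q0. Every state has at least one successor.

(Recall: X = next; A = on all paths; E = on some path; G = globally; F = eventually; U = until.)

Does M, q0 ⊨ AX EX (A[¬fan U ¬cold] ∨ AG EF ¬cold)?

States satisfying EX (A[¬fan U ¬cold] ∨ AG EF ¬cold): {q0, q1, q2, q3, q4, q5, q6, q7}.
States satisfying AX EX (A[¬fan U ¬cold] ∨ AG EF ¬cold): {q0, q1, q2, q3, q4, q5, q6, q7}.
q0 ∈ Sat(AX EX (A[¬fan U ¬cold] ∨ AG EF ¬cold)).

Yes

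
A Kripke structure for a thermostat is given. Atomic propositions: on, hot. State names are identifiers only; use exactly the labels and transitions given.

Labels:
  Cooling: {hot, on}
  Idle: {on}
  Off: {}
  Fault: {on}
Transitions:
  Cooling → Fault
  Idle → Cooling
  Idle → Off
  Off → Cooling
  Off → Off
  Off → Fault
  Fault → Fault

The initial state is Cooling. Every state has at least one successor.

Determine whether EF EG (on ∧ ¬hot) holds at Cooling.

States satisfying EG (on ∧ ¬hot): {Fault}.
States satisfying EF EG (on ∧ ¬hot): {Cooling, Idle, Off, Fault}.
Some path from Cooling reaches a state where EG (on ∧ ¬hot) holds.
Cooling ∈ Sat(EF EG (on ∧ ¬hot)).

Satisfied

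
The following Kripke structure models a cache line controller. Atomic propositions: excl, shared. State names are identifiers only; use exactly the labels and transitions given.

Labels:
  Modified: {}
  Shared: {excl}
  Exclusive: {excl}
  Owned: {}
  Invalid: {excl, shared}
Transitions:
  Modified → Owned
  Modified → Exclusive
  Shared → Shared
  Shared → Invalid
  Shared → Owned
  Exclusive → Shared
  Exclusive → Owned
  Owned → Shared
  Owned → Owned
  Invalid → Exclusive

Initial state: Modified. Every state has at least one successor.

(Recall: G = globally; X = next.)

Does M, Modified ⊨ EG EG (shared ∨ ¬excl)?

States satisfying EG (shared ∨ ¬excl): {Modified, Owned}.
States satisfying EG EG (shared ∨ ¬excl): {Modified, Owned}.
Modified ∈ Sat(EG EG (shared ∨ ¬excl)).

Satisfied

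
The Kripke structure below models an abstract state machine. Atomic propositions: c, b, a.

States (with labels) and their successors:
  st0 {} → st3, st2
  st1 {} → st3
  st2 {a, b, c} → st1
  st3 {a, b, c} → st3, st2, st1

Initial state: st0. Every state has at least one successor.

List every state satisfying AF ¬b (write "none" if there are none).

States satisfying ¬b: {st0, st1}.
States satisfying AF ¬b: {st0, st1, st2}.

{st0, st1, st2}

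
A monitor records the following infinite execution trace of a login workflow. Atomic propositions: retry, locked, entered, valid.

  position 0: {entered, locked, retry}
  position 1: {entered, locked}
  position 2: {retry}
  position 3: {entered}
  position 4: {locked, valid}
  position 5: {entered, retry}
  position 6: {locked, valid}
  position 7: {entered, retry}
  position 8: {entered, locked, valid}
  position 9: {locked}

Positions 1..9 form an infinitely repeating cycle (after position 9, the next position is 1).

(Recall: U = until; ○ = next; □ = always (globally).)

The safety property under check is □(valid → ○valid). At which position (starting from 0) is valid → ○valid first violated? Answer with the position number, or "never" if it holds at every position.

Check valid → ○valid at each position in order: 0 ✓, 1 ✓, 2 ✓, 3 ✓.
At position 4 the labels are {locked, valid} and the next position 5 has {entered, retry}, so valid → ○valid is false there. This is the first violation.

4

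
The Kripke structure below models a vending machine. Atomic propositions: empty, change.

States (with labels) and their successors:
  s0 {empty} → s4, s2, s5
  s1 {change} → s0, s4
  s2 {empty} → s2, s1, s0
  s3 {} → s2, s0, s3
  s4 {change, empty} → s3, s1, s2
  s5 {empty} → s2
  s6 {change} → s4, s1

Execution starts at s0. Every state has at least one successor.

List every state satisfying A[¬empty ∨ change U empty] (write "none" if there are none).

States satisfying ¬empty ∨ change: {s1, s3, s4, s6}.
States satisfying empty: {s0, s2, s4, s5}.
States satisfying A[¬empty ∨ change U empty]: {s0, s1, s2, s4, s5, s6}.

{s0, s1, s2, s4, s5, s6}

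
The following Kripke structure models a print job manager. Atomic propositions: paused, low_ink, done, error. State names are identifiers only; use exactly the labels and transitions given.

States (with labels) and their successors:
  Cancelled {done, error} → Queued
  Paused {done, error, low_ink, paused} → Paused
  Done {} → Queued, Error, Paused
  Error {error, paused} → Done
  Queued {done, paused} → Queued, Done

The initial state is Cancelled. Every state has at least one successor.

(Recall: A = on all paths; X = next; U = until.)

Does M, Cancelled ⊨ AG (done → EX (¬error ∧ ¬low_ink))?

States satisfying done → EX (¬error ∧ ¬low_ink): {Cancelled, Done, Error, Queued}.
States satisfying AG (done → EX (¬error ∧ ¬low_ink)): ∅.
Paused is reachable from Cancelled and violates done → EX (¬error ∧ ¬low_ink), so AG fails at Cancelled.
Cancelled ∉ Sat(AG (done → EX (¬error ∧ ¬low_ink))).

Violated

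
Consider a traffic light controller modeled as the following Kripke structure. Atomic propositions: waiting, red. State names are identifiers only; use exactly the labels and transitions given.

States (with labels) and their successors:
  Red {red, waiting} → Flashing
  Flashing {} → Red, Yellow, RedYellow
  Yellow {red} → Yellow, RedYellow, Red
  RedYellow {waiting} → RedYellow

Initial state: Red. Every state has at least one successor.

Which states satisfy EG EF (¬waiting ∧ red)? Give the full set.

{Red, Flashing, Yellow}

States satisfying EF (¬waiting ∧ red): {Red, Flashing, Yellow}.
States satisfying EG EF (¬waiting ∧ red): {Red, Flashing, Yellow}.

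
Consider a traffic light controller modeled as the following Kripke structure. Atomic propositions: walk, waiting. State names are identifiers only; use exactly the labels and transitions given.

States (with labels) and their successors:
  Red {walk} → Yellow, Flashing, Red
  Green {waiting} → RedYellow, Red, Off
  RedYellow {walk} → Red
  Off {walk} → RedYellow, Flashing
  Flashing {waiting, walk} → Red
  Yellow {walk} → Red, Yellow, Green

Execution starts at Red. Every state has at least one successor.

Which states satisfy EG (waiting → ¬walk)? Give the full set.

{Red, Green, RedYellow, Off, Yellow}

States satisfying waiting → ¬walk: {Red, Green, RedYellow, Off, Yellow}.
States satisfying EG (waiting → ¬walk): {Red, Green, RedYellow, Off, Yellow}.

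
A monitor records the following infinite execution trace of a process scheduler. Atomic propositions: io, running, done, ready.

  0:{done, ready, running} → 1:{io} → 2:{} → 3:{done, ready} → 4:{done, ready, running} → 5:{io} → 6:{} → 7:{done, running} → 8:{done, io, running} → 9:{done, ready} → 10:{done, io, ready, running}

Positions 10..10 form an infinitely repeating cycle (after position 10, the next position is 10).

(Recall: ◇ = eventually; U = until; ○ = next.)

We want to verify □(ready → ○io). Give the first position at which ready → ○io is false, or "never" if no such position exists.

Check ready → ○io at each position in order: 0 ✓, 1 ✓, 2 ✓.
At position 3 the labels are {done, ready} and the next position 4 has {done, ready, running}, so ready → ○io is false there. This is the first violation.

3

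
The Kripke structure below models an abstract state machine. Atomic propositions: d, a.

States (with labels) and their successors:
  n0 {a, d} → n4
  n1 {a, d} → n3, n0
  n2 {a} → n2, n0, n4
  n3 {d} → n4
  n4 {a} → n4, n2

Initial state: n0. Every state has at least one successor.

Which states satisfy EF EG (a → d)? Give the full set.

States satisfying EG (a → d): ∅.
States satisfying EF EG (a → d): ∅.

none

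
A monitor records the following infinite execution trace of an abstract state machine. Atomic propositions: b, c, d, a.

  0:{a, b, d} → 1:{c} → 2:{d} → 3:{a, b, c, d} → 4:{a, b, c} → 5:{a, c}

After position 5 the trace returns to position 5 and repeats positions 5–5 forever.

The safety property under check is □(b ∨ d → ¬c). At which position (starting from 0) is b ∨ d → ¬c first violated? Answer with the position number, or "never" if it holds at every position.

Check b ∨ d → ¬c at each position in order: 0 ✓, 1 ✓, 2 ✓.
At position 3 the labels are {a, b, c, d}, so b ∨ d → ¬c is false there. This is the first violation.

3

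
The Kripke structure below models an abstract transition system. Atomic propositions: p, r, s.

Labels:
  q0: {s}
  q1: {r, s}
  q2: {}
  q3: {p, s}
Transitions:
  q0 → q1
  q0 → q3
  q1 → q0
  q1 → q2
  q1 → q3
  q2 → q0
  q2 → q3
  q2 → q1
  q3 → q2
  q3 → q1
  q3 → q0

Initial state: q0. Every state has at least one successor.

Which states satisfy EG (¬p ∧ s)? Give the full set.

{q0, q1}

States satisfying ¬p ∧ s: {q0, q1}.
States satisfying EG (¬p ∧ s): {q0, q1}.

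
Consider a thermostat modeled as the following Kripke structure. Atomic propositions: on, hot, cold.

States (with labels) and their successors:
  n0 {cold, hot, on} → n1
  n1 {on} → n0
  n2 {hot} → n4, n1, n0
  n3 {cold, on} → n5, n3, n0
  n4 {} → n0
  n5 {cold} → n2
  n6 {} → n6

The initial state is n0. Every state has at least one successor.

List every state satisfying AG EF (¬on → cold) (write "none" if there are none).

States satisfying EF (¬on → cold): {n0, n1, n2, n3, n4, n5}.
States satisfying AG EF (¬on → cold): {n0, n1, n2, n3, n4, n5}.

{n0, n1, n2, n3, n4, n5}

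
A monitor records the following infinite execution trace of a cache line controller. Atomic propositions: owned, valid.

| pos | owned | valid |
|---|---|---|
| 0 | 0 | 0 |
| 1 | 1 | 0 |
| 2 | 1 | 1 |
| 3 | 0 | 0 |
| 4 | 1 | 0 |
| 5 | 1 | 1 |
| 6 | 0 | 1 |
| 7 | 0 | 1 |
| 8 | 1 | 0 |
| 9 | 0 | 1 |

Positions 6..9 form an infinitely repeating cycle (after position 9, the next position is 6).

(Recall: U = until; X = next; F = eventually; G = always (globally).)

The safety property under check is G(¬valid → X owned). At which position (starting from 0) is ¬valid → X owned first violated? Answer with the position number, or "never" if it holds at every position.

Check ¬valid → X owned at each position in order: 0 ✓, 1 ✓, 2 ✓, 3 ✓, 4 ✓, 5 ✓, 6 ✓, 7 ✓.
At position 8 the labels are {owned} and the next position 9 has {valid}, so ¬valid → X owned is false there. This is the first violation.

8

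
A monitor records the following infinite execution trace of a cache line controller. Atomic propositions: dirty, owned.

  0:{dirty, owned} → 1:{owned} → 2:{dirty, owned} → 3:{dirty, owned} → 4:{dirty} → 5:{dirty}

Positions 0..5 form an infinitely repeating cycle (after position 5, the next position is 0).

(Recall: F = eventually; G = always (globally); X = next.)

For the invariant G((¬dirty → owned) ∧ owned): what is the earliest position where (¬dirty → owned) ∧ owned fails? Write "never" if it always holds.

Check (¬dirty → owned) ∧ owned at each position in order: 0 ✓, 1 ✓, 2 ✓, 3 ✓.
At position 4 the labels are {dirty}, so (¬dirty → owned) ∧ owned is false there. This is the first violation.

4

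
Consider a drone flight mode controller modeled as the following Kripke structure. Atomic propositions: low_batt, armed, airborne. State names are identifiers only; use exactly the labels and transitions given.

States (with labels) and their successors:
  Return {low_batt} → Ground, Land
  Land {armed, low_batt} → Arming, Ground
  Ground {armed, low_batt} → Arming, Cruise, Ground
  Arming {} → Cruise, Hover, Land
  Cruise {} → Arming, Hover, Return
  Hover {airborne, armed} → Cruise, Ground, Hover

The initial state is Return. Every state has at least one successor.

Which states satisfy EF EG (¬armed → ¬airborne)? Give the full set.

States satisfying EG (¬armed → ¬airborne): {Return, Land, Ground, Arming, Cruise, Hover}.
States satisfying EF EG (¬armed → ¬airborne): {Return, Land, Ground, Arming, Cruise, Hover}.

{Return, Land, Ground, Arming, Cruise, Hover}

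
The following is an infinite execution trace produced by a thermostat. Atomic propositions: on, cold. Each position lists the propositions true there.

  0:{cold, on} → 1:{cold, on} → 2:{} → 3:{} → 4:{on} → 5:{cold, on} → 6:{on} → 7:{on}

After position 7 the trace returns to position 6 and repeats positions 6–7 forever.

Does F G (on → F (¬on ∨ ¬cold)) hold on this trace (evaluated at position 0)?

G (on → F (¬on ∨ ¬cold)) holds at position 0, which is reachable from 0, so F G (on → F (¬on ∨ ¬cold)) holds.

Holds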